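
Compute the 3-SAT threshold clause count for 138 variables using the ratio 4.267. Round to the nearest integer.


The 3-SAT phase transition occurs at approximately 4.267 clauses per variable.
m = 4.267 * 138 = 588.846.
Rounded to nearest integer: 589.

589


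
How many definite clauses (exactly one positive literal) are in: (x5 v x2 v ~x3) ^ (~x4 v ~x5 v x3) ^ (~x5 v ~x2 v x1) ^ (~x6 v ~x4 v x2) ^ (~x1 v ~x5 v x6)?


A definite clause has exactly one positive literal.
Clause 1: 2 positive -> not definite
Clause 2: 1 positive -> definite
Clause 3: 1 positive -> definite
Clause 4: 1 positive -> definite
Clause 5: 1 positive -> definite
Definite clause count = 4.

4


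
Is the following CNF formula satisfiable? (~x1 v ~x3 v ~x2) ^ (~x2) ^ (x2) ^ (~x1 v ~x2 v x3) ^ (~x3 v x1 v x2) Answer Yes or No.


Check all 8 possible truth assignments.
Number of satisfying assignments found: 0.
The formula is unsatisfiable.

No


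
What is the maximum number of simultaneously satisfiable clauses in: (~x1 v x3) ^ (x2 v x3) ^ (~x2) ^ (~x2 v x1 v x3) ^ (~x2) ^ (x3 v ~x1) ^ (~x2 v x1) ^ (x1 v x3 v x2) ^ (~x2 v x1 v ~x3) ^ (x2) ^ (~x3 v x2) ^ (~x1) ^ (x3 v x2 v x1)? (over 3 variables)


Enumerate all 8 truth assignments.
For each, count how many of the 13 clauses are satisfied.
The formula is not fully satisfiable, so the maximum is below 13.
Maximum simultaneously satisfiable clauses = 11.

11


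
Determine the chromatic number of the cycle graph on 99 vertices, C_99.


An odd cycle cannot be 2-colored: alternating two colors around the cycle returns to the start with a conflict.
Since 99 is odd, three colors are required (and three suffice).
Chromatic number = 3.

3


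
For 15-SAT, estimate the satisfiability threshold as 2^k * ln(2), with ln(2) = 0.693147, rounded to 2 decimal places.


Using the asymptotic formula: threshold ~ 2^k * ln(2).
2^15 = 32768.
32768 * 0.693147 = 22713.04.

22713.04


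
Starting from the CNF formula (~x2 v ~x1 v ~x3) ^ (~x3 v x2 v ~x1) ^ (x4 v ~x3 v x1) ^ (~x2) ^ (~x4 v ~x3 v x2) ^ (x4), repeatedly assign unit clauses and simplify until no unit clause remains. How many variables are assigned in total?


Unit propagation repeatedly assigns the literal in any unit clause, then simplifies.
Assignments in order: x2 = F, x4 = T, x3 = F.
No further unit clauses remain.
Total variables assigned = 3.

3


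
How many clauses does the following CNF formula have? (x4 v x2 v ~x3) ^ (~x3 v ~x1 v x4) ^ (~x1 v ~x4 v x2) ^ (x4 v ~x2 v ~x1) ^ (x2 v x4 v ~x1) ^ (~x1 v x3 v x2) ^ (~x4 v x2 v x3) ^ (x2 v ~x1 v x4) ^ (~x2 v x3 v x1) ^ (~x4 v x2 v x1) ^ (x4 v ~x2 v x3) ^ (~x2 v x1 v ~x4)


Each group enclosed in parentheses joined by ^ is one clause.
Counting the conjuncts: 12 clauses.

12


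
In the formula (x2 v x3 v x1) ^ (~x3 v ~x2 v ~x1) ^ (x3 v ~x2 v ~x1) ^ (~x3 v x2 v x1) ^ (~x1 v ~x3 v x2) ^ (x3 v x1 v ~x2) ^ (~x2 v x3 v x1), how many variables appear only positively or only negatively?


A pure literal appears in only one polarity across all clauses.
No pure literals found.
Count = 0.

0


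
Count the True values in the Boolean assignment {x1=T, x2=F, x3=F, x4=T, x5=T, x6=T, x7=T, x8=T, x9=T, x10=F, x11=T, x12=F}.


The weight is the number of variables assigned True.
True variables: x1, x4, x5, x6, x7, x8, x9, x11.
Weight = 8.

8


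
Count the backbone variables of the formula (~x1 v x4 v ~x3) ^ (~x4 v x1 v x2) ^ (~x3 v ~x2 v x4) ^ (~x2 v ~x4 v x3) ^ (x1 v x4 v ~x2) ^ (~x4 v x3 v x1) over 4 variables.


Find all satisfying assignments: 8 model(s).
Check which variables have the same value in every model.
No variable is fixed across all models.
Backbone size = 0.

0


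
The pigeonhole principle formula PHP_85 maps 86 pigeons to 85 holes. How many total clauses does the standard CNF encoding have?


The PHP encoding has two parts:
1) At-least-one-hole clauses: 86 (one per pigeon, each with 85 literals).
2) At-most-one-pigeon-per-hole clauses: 85 holes * C(86,2) = 85 * 3655 = 310675.
Total clauses = 86 + 310675 = 310761.

310761


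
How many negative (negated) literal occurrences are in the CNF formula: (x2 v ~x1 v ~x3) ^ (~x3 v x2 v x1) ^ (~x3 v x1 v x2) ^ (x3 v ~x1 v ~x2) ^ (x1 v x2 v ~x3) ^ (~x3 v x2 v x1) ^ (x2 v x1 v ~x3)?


Scan each clause for negated literals.
Clause 1: 2 negative; Clause 2: 1 negative; Clause 3: 1 negative; Clause 4: 2 negative; Clause 5: 1 negative; Clause 6: 1 negative; Clause 7: 1 negative.
Total negative literal occurrences = 9.

9


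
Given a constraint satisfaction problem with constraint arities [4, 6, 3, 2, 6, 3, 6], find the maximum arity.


The arities are: 4, 6, 3, 2, 6, 3, 6.
Scan for the maximum value.
Maximum arity = 6.

6


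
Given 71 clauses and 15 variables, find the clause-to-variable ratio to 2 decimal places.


Clause-to-variable ratio = clauses / variables.
71 / 15 = 4.73.

4.73


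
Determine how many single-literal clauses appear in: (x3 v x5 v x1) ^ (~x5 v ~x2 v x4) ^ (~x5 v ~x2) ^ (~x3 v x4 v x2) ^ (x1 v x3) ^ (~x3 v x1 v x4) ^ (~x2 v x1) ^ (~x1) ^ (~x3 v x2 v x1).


A unit clause contains exactly one literal.
Unit clauses found: (~x1).
Count = 1.

1


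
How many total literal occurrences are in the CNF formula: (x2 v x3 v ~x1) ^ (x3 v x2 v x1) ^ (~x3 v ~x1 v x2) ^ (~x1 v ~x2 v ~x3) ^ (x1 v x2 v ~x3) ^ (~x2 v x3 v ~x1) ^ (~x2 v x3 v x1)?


Clause lengths: 3, 3, 3, 3, 3, 3, 3.
Sum = 3 + 3 + 3 + 3 + 3 + 3 + 3 = 21.

21


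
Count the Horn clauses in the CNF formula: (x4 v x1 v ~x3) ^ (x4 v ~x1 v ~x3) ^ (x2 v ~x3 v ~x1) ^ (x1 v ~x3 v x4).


A Horn clause has at most one positive literal.
Clause 1: 2 positive lit(s) -> not Horn
Clause 2: 1 positive lit(s) -> Horn
Clause 3: 1 positive lit(s) -> Horn
Clause 4: 2 positive lit(s) -> not Horn
Total Horn clauses = 2.

2


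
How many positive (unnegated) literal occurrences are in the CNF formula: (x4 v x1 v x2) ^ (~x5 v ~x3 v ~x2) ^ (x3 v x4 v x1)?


Scan each clause for unnegated literals.
Clause 1: 3 positive; Clause 2: 0 positive; Clause 3: 3 positive.
Total positive literal occurrences = 6.

6


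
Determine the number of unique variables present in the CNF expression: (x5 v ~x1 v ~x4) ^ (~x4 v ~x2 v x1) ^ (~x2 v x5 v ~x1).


Identify each distinct variable in the formula.
Variables found: x1, x2, x4, x5.
Total distinct variables = 4.

4


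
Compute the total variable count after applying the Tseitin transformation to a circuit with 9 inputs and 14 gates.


The Tseitin transformation introduces one auxiliary variable per gate.
Total variables = inputs + gates = 9 + 14 = 23.

23


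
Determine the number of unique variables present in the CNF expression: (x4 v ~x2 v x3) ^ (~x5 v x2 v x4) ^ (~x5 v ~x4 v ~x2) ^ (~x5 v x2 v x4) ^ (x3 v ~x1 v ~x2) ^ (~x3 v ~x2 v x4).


Identify each distinct variable in the formula.
Variables found: x1, x2, x3, x4, x5.
Total distinct variables = 5.

5


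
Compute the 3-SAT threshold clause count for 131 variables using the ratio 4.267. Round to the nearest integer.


The 3-SAT phase transition occurs at approximately 4.267 clauses per variable.
m = 4.267 * 131 = 558.977.
Rounded to nearest integer: 559.

559


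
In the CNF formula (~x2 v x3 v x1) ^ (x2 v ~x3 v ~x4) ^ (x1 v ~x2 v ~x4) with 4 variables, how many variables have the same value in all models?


Find all satisfying assignments: 11 model(s).
Check which variables have the same value in every model.
No variable is fixed across all models.
Backbone size = 0.

0


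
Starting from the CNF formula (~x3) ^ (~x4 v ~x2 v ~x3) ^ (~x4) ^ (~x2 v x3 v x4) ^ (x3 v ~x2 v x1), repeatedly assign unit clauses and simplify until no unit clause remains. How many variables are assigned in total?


Unit propagation repeatedly assigns the literal in any unit clause, then simplifies.
Assignments in order: x3 = F, x4 = F, x2 = F.
No further unit clauses remain.
Total variables assigned = 3.

3


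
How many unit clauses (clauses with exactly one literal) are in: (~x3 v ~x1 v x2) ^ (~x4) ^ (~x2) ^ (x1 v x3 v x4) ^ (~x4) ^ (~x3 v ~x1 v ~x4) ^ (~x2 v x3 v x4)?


A unit clause contains exactly one literal.
Unit clauses found: (~x4), (~x2), (~x4).
Count = 3.

3


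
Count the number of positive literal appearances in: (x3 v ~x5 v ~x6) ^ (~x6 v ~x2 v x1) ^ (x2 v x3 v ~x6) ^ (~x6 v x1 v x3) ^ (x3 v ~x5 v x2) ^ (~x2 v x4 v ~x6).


Scan each clause for unnegated literals.
Clause 1: 1 positive; Clause 2: 1 positive; Clause 3: 2 positive; Clause 4: 2 positive; Clause 5: 2 positive; Clause 6: 1 positive.
Total positive literal occurrences = 9.

9


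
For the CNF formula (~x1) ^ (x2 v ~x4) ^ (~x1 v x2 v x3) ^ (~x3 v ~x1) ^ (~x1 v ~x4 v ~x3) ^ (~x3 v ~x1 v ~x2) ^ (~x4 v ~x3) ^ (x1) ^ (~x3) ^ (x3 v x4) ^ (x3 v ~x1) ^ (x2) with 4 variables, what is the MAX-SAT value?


Enumerate all 16 truth assignments.
For each, count how many of the 12 clauses are satisfied.
The formula is not fully satisfiable, so the maximum is below 12.
Maximum simultaneously satisfiable clauses = 11.

11


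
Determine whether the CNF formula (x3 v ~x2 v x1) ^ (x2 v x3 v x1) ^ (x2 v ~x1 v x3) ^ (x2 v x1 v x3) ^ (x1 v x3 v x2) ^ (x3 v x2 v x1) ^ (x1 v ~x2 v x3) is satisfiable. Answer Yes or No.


Check all 8 possible truth assignments.
Number of satisfying assignments found: 5.
The formula is satisfiable.

Yes


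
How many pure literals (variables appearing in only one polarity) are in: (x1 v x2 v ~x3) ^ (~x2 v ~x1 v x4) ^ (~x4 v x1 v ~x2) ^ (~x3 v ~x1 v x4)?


A pure literal appears in only one polarity across all clauses.
Pure literals: x3 (negative only).
Count = 1.

1


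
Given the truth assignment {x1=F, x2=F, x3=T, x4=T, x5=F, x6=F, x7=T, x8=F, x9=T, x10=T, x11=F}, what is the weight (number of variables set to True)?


The weight is the number of variables assigned True.
True variables: x3, x4, x7, x9, x10.
Weight = 5.

5


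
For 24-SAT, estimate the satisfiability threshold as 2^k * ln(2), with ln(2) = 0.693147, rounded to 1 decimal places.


Using the asymptotic formula: threshold ~ 2^k * ln(2).
2^24 = 16777216.
16777216 * 0.693147 = 11629076.9.

11629076.9


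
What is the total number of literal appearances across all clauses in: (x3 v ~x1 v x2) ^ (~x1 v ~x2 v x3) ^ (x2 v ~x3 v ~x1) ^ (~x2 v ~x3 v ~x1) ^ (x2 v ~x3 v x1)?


Clause lengths: 3, 3, 3, 3, 3.
Sum = 3 + 3 + 3 + 3 + 3 = 15.

15


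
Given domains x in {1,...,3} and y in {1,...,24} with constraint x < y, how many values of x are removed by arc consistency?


For the constraint x < y, x needs a supporting value in y's domain.
x can be at most 23 (one less than y's maximum).
Valid x values from domain: 3 out of 3.
Pruned = 3 - 3 = 0.

0


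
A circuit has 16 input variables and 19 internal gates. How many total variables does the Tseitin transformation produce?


The Tseitin transformation introduces one auxiliary variable per gate.
Total variables = inputs + gates = 16 + 19 = 35.

35


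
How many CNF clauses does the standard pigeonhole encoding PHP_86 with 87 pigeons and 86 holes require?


The PHP encoding has two parts:
1) At-least-one-hole clauses: 87 (one per pigeon, each with 86 literals).
2) At-most-one-pigeon-per-hole clauses: 86 holes * C(87,2) = 86 * 3741 = 321726.
Total clauses = 87 + 321726 = 321813.

321813


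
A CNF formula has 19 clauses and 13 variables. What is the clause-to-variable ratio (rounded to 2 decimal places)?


Clause-to-variable ratio = clauses / variables.
19 / 13 = 1.46.

1.46


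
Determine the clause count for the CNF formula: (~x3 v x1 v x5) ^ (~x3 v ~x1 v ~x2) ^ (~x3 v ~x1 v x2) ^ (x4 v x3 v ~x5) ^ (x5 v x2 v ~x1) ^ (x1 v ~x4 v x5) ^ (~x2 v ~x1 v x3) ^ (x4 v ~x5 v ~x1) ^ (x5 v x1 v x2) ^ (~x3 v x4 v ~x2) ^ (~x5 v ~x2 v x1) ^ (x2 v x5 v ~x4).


Each group enclosed in parentheses joined by ^ is one clause.
Counting the conjuncts: 12 clauses.

12


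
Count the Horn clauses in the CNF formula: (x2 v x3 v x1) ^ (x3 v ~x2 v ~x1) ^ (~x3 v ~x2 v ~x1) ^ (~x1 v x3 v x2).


A Horn clause has at most one positive literal.
Clause 1: 3 positive lit(s) -> not Horn
Clause 2: 1 positive lit(s) -> Horn
Clause 3: 0 positive lit(s) -> Horn
Clause 4: 2 positive lit(s) -> not Horn
Total Horn clauses = 2.

2


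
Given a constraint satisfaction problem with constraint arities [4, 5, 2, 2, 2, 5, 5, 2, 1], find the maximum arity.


The arities are: 4, 5, 2, 2, 2, 5, 5, 2, 1.
Scan for the maximum value.
Maximum arity = 5.

5


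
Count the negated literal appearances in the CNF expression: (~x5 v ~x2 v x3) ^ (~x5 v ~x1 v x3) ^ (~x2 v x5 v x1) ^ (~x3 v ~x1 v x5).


Scan each clause for negated literals.
Clause 1: 2 negative; Clause 2: 2 negative; Clause 3: 1 negative; Clause 4: 2 negative.
Total negative literal occurrences = 7.

7


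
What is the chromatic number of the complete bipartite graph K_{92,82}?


K_{92,82} is bipartite by definition: the two parts are independent sets, with every edge crossing between them.
Color all vertices in one part with color 1 and all vertices in the other part with color 2.
Since the graph has at least one edge, one color does not suffice.
Chromatic number = 2.

2


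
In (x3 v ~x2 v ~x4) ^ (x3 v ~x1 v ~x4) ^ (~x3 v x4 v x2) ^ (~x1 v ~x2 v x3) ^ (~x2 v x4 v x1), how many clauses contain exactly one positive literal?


A definite clause has exactly one positive literal.
Clause 1: 1 positive -> definite
Clause 2: 1 positive -> definite
Clause 3: 2 positive -> not definite
Clause 4: 1 positive -> definite
Clause 5: 2 positive -> not definite
Definite clause count = 3.

3


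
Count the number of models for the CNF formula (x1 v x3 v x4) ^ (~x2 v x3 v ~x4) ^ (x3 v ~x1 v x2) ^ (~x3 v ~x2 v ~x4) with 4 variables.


Enumerate all 16 truth assignments over 4 variables.
Test each against every clause.
Satisfying assignments found: 8.

8


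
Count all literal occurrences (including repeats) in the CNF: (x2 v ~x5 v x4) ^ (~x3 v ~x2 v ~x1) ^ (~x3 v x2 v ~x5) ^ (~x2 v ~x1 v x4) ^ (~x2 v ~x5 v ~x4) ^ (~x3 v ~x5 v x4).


Clause lengths: 3, 3, 3, 3, 3, 3.
Sum = 3 + 3 + 3 + 3 + 3 + 3 = 18.

18


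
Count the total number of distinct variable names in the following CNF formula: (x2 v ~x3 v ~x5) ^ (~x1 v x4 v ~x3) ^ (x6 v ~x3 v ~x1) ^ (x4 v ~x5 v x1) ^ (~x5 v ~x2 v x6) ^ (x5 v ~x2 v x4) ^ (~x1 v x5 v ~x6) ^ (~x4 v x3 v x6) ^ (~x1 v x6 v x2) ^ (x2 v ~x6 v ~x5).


Identify each distinct variable in the formula.
Variables found: x1, x2, x3, x4, x5, x6.
Total distinct variables = 6.

6


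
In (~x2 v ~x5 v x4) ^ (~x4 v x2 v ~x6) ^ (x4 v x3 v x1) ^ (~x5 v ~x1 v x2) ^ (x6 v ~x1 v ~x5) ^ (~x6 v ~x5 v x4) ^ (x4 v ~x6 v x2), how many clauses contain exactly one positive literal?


A definite clause has exactly one positive literal.
Clause 1: 1 positive -> definite
Clause 2: 1 positive -> definite
Clause 3: 3 positive -> not definite
Clause 4: 1 positive -> definite
Clause 5: 1 positive -> definite
Clause 6: 1 positive -> definite
Clause 7: 2 positive -> not definite
Definite clause count = 5.

5


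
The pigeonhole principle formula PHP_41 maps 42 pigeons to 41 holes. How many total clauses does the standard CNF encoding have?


The PHP encoding has two parts:
1) At-least-one-hole clauses: 42 (one per pigeon, each with 41 literals).
2) At-most-one-pigeon-per-hole clauses: 41 holes * C(42,2) = 41 * 861 = 35301.
Total clauses = 42 + 35301 = 35343.

35343


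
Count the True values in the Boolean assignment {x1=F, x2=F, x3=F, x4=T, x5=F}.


The weight is the number of variables assigned True.
True variables: x4.
Weight = 1.

1


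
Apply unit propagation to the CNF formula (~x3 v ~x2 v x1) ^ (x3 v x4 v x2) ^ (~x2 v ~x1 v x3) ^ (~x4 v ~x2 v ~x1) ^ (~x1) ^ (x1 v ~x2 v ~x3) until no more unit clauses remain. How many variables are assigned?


Unit propagation repeatedly assigns the literal in any unit clause, then simplifies.
Assignments in order: x1 = F.
No further unit clauses remain.
Total variables assigned = 1.

1


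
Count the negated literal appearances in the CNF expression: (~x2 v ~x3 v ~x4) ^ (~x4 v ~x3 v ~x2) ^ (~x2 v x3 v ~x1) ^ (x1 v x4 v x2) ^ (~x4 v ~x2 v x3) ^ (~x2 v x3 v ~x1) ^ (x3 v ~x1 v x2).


Scan each clause for negated literals.
Clause 1: 3 negative; Clause 2: 3 negative; Clause 3: 2 negative; Clause 4: 0 negative; Clause 5: 2 negative; Clause 6: 2 negative; Clause 7: 1 negative.
Total negative literal occurrences = 13.

13


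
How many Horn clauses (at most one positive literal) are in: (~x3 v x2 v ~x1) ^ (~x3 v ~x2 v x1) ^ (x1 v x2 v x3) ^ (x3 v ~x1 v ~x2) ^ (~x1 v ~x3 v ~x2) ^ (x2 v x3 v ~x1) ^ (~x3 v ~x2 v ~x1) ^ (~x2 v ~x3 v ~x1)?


A Horn clause has at most one positive literal.
Clause 1: 1 positive lit(s) -> Horn
Clause 2: 1 positive lit(s) -> Horn
Clause 3: 3 positive lit(s) -> not Horn
Clause 4: 1 positive lit(s) -> Horn
Clause 5: 0 positive lit(s) -> Horn
Clause 6: 2 positive lit(s) -> not Horn
Clause 7: 0 positive lit(s) -> Horn
Clause 8: 0 positive lit(s) -> Horn
Total Horn clauses = 6.

6


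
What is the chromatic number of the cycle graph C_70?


A cycle on an even number of vertices is bipartite: alternate two colors around the cycle.
Since 70 is even, two colors suffice, and at least two are needed because the graph has edges.
Chromatic number = 2.

2


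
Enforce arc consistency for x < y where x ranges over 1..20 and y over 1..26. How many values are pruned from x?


For the constraint x < y, x needs a supporting value in y's domain.
x can be at most 25 (one less than y's maximum).
Valid x values from domain: 20 out of 20.
Pruned = 20 - 20 = 0.

0


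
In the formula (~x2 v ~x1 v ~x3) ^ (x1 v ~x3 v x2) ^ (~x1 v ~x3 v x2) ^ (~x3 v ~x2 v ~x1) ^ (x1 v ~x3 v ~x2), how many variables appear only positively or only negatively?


A pure literal appears in only one polarity across all clauses.
Pure literals: x3 (negative only).
Count = 1.

1


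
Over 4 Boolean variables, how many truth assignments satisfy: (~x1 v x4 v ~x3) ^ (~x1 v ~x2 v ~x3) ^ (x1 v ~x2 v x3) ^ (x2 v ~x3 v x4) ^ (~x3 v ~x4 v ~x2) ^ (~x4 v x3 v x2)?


Enumerate all 16 truth assignments over 4 variables.
Test each against every clause.
Satisfying assignments found: 7.

7


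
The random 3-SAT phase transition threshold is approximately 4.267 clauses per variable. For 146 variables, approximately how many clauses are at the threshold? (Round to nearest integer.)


The 3-SAT phase transition occurs at approximately 4.267 clauses per variable.
m = 4.267 * 146 = 622.982.
Rounded to nearest integer: 623.

623


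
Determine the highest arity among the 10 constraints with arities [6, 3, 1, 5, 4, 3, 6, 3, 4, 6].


The arities are: 6, 3, 1, 5, 4, 3, 6, 3, 4, 6.
Scan for the maximum value.
Maximum arity = 6.

6


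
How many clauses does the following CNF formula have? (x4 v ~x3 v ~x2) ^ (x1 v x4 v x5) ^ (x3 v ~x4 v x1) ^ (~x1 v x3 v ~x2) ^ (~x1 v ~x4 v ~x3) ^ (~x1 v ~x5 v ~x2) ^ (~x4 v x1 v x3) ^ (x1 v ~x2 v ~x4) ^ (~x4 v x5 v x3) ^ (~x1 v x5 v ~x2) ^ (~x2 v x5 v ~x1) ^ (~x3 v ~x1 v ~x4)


Each group enclosed in parentheses joined by ^ is one clause.
Counting the conjuncts: 12 clauses.

12


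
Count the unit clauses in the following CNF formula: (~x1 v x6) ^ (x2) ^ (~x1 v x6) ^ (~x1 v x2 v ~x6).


A unit clause contains exactly one literal.
Unit clauses found: (x2).
Count = 1.

1


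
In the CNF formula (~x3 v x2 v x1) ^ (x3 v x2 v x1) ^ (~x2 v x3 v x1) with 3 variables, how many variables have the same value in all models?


Find all satisfying assignments: 5 model(s).
Check which variables have the same value in every model.
No variable is fixed across all models.
Backbone size = 0.

0


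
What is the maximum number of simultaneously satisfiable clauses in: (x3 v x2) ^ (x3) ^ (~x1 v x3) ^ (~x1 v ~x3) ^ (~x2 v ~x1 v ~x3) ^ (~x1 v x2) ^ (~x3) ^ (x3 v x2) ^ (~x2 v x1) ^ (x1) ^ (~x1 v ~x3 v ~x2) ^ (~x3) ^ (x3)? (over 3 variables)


Enumerate all 8 truth assignments.
For each, count how many of the 13 clauses are satisfied.
The formula is not fully satisfiable, so the maximum is below 13.
Maximum simultaneously satisfiable clauses = 10.

10


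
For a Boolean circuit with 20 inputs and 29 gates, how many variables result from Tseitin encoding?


The Tseitin transformation introduces one auxiliary variable per gate.
Total variables = inputs + gates = 20 + 29 = 49.

49


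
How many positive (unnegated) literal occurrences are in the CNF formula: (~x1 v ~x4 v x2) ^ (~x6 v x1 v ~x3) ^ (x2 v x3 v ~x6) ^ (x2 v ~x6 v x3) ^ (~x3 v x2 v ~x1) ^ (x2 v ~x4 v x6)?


Scan each clause for unnegated literals.
Clause 1: 1 positive; Clause 2: 1 positive; Clause 3: 2 positive; Clause 4: 2 positive; Clause 5: 1 positive; Clause 6: 2 positive.
Total positive literal occurrences = 9.

9


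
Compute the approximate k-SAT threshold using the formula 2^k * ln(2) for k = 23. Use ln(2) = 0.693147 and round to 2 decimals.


Using the asymptotic formula: threshold ~ 2^k * ln(2).
2^23 = 8388608.
8388608 * 0.693147 = 5814538.47.

5814538.47


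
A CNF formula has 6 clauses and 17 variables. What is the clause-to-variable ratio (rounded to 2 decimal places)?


Clause-to-variable ratio = clauses / variables.
6 / 17 = 0.35.

0.35


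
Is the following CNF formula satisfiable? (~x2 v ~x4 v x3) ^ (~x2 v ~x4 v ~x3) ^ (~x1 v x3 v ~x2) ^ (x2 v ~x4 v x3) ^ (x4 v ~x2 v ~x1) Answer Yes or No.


Check all 16 possible truth assignments.
Number of satisfying assignments found: 8.
The formula is satisfiable.

Yes


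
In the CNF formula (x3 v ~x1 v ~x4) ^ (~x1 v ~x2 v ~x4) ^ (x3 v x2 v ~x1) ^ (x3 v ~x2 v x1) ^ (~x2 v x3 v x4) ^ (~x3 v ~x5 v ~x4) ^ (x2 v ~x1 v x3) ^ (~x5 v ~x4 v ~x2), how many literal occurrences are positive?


Scan each clause for unnegated literals.
Clause 1: 1 positive; Clause 2: 0 positive; Clause 3: 2 positive; Clause 4: 2 positive; Clause 5: 2 positive; Clause 6: 0 positive; Clause 7: 2 positive; Clause 8: 0 positive.
Total positive literal occurrences = 9.

9


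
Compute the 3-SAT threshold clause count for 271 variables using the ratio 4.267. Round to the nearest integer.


The 3-SAT phase transition occurs at approximately 4.267 clauses per variable.
m = 4.267 * 271 = 1156.357.
Rounded to nearest integer: 1156.

1156


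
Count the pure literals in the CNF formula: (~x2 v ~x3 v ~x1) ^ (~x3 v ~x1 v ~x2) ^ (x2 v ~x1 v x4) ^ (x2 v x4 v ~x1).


A pure literal appears in only one polarity across all clauses.
Pure literals: x1 (negative only), x3 (negative only), x4 (positive only).
Count = 3.

3


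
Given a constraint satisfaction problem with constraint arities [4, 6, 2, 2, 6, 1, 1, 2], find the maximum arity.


The arities are: 4, 6, 2, 2, 6, 1, 1, 2.
Scan for the maximum value.
Maximum arity = 6.

6


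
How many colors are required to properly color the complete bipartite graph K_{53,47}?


K_{53,47} is bipartite by definition: the two parts are independent sets, with every edge crossing between them.
Color all vertices in one part with color 1 and all vertices in the other part with color 2.
Since the graph has at least one edge, one color does not suffice.
Chromatic number = 2.

2


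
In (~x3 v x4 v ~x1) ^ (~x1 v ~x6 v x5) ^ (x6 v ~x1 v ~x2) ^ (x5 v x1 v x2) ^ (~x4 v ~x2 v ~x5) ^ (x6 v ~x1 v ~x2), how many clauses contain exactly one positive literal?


A definite clause has exactly one positive literal.
Clause 1: 1 positive -> definite
Clause 2: 1 positive -> definite
Clause 3: 1 positive -> definite
Clause 4: 3 positive -> not definite
Clause 5: 0 positive -> not definite
Clause 6: 1 positive -> definite
Definite clause count = 4.

4


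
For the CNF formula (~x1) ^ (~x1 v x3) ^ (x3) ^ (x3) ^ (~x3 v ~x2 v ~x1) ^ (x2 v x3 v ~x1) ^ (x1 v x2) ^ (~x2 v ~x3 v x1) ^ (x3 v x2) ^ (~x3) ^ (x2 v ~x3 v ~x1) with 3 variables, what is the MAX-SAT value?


Enumerate all 8 truth assignments.
For each, count how many of the 11 clauses are satisfied.
The formula is not fully satisfiable, so the maximum is below 11.
Maximum simultaneously satisfiable clauses = 9.

9


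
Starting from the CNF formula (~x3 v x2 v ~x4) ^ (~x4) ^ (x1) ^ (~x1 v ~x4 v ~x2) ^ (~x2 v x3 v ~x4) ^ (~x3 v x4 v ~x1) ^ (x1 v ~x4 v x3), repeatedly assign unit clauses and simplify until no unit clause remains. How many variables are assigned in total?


Unit propagation repeatedly assigns the literal in any unit clause, then simplifies.
Assignments in order: x4 = F, x1 = T, x3 = F.
No further unit clauses remain.
Total variables assigned = 3.

3


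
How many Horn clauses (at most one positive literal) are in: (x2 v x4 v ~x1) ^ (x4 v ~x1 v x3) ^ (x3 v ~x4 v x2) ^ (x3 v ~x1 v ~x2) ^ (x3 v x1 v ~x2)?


A Horn clause has at most one positive literal.
Clause 1: 2 positive lit(s) -> not Horn
Clause 2: 2 positive lit(s) -> not Horn
Clause 3: 2 positive lit(s) -> not Horn
Clause 4: 1 positive lit(s) -> Horn
Clause 5: 2 positive lit(s) -> not Horn
Total Horn clauses = 1.

1


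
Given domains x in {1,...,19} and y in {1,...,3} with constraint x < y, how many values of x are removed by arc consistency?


For the constraint x < y, x needs a supporting value in y's domain.
x can be at most 2 (one less than y's maximum).
Valid x values from domain: 2 out of 19.
Pruned = 19 - 2 = 17.

17


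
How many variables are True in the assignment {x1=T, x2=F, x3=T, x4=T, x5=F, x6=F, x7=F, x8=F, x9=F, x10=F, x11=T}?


The weight is the number of variables assigned True.
True variables: x1, x3, x4, x11.
Weight = 4.

4


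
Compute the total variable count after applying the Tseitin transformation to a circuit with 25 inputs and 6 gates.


The Tseitin transformation introduces one auxiliary variable per gate.
Total variables = inputs + gates = 25 + 6 = 31.

31


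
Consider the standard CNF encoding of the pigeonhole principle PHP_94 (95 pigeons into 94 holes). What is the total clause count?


The PHP encoding has two parts:
1) At-least-one-hole clauses: 95 (one per pigeon, each with 94 literals).
2) At-most-one-pigeon-per-hole clauses: 94 holes * C(95,2) = 94 * 4465 = 419710.
Total clauses = 95 + 419710 = 419805.

419805


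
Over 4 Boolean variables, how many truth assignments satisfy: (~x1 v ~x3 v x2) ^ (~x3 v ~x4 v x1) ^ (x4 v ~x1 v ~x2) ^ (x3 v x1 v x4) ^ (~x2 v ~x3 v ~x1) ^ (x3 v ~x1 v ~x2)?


Enumerate all 16 truth assignments over 4 variables.
Test each against every clause.
Satisfying assignments found: 6.

6


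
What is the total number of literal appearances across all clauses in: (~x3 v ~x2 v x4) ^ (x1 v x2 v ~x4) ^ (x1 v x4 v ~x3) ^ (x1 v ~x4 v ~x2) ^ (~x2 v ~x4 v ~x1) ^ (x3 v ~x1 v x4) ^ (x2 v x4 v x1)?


Clause lengths: 3, 3, 3, 3, 3, 3, 3.
Sum = 3 + 3 + 3 + 3 + 3 + 3 + 3 = 21.

21


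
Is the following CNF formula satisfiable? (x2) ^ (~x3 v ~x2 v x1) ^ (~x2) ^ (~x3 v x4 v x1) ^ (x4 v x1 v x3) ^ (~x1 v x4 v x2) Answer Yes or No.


Check all 16 possible truth assignments.
Number of satisfying assignments found: 0.
The formula is unsatisfiable.

No


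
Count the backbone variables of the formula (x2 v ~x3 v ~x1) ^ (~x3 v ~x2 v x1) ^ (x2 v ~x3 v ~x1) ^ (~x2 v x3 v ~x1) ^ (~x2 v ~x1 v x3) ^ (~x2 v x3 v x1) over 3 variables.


Find all satisfying assignments: 4 model(s).
Check which variables have the same value in every model.
No variable is fixed across all models.
Backbone size = 0.

0


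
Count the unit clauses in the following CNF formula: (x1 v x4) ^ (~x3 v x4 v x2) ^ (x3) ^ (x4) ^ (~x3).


A unit clause contains exactly one literal.
Unit clauses found: (x3), (x4), (~x3).
Count = 3.

3


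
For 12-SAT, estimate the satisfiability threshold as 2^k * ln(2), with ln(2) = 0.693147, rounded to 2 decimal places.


Using the asymptotic formula: threshold ~ 2^k * ln(2).
2^12 = 4096.
4096 * 0.693147 = 2839.13.

2839.13


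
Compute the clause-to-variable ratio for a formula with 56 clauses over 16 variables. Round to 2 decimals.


Clause-to-variable ratio = clauses / variables.
56 / 16 = 3.5.

3.5


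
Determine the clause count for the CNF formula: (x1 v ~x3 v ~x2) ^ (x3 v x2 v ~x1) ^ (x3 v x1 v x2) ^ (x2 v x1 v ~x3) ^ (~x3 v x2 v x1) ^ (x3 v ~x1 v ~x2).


Each group enclosed in parentheses joined by ^ is one clause.
Counting the conjuncts: 6 clauses.

6


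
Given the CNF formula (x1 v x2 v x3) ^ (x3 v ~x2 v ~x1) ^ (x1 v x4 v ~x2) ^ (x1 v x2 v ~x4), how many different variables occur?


Identify each distinct variable in the formula.
Variables found: x1, x2, x3, x4.
Total distinct variables = 4.

4


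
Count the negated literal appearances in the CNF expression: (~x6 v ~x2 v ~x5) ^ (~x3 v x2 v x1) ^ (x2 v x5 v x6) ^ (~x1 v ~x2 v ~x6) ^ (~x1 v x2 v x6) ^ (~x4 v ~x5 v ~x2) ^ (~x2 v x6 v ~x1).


Scan each clause for negated literals.
Clause 1: 3 negative; Clause 2: 1 negative; Clause 3: 0 negative; Clause 4: 3 negative; Clause 5: 1 negative; Clause 6: 3 negative; Clause 7: 2 negative.
Total negative literal occurrences = 13.

13


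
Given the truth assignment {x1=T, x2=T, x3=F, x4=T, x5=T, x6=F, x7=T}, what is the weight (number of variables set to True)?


The weight is the number of variables assigned True.
True variables: x1, x2, x4, x5, x7.
Weight = 5.

5


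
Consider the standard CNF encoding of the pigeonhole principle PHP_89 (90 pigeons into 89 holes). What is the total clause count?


The PHP encoding has two parts:
1) At-least-one-hole clauses: 90 (one per pigeon, each with 89 literals).
2) At-most-one-pigeon-per-hole clauses: 89 holes * C(90,2) = 89 * 4005 = 356445.
Total clauses = 90 + 356445 = 356535.

356535


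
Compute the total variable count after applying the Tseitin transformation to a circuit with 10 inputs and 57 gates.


The Tseitin transformation introduces one auxiliary variable per gate.
Total variables = inputs + gates = 10 + 57 = 67.

67


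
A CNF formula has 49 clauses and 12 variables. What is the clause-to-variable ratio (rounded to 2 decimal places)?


Clause-to-variable ratio = clauses / variables.
49 / 12 = 4.08.

4.08


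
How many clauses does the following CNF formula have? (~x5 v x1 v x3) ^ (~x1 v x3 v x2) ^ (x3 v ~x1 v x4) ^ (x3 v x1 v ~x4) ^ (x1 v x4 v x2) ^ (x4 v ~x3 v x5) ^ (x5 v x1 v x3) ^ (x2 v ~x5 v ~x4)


Each group enclosed in parentheses joined by ^ is one clause.
Counting the conjuncts: 8 clauses.

8


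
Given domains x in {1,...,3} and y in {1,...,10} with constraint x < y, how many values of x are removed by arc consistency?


For the constraint x < y, x needs a supporting value in y's domain.
x can be at most 9 (one less than y's maximum).
Valid x values from domain: 3 out of 3.
Pruned = 3 - 3 = 0.

0


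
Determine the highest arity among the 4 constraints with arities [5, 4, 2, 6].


The arities are: 5, 4, 2, 6.
Scan for the maximum value.
Maximum arity = 6.

6


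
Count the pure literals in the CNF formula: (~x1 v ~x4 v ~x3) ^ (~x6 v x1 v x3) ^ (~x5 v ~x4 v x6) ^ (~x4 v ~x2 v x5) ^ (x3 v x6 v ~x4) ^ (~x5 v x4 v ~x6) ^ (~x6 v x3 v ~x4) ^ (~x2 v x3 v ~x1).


A pure literal appears in only one polarity across all clauses.
Pure literals: x2 (negative only).
Count = 1.

1


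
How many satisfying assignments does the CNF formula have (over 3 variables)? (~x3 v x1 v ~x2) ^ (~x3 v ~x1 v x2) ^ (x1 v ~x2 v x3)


Enumerate all 8 truth assignments over 3 variables.
Test each against every clause.
Satisfying assignments found: 5.

5


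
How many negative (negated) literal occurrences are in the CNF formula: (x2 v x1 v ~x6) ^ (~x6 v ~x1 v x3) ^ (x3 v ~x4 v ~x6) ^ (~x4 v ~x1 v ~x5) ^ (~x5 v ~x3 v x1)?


Scan each clause for negated literals.
Clause 1: 1 negative; Clause 2: 2 negative; Clause 3: 2 negative; Clause 4: 3 negative; Clause 5: 2 negative.
Total negative literal occurrences = 10.

10


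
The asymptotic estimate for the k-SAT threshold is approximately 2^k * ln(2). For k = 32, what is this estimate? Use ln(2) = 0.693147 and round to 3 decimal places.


Using the asymptotic formula: threshold ~ 2^k * ln(2).
2^32 = 4294967296.
4294967296 * 0.693147 = 2977043696.321.

2977043696.321


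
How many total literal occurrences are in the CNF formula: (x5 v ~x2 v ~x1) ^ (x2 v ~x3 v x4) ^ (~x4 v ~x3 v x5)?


Clause lengths: 3, 3, 3.
Sum = 3 + 3 + 3 = 9.

9


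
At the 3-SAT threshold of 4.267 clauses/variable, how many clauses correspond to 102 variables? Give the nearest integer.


The 3-SAT phase transition occurs at approximately 4.267 clauses per variable.
m = 4.267 * 102 = 435.234.
Rounded to nearest integer: 435.

435


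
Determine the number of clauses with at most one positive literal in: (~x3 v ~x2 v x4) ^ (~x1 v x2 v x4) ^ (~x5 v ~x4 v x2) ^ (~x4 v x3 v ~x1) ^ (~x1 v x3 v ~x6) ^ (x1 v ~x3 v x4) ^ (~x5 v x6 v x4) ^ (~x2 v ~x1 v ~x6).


A Horn clause has at most one positive literal.
Clause 1: 1 positive lit(s) -> Horn
Clause 2: 2 positive lit(s) -> not Horn
Clause 3: 1 positive lit(s) -> Horn
Clause 4: 1 positive lit(s) -> Horn
Clause 5: 1 positive lit(s) -> Horn
Clause 6: 2 positive lit(s) -> not Horn
Clause 7: 2 positive lit(s) -> not Horn
Clause 8: 0 positive lit(s) -> Horn
Total Horn clauses = 5.

5


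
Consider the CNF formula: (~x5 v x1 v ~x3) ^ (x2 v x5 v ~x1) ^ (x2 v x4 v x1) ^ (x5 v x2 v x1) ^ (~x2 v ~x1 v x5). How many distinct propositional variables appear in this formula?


Identify each distinct variable in the formula.
Variables found: x1, x2, x3, x4, x5.
Total distinct variables = 5.

5


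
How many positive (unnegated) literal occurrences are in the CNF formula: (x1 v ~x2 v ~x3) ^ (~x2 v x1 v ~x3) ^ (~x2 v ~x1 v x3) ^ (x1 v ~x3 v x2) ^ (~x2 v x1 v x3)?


Scan each clause for unnegated literals.
Clause 1: 1 positive; Clause 2: 1 positive; Clause 3: 1 positive; Clause 4: 2 positive; Clause 5: 2 positive.
Total positive literal occurrences = 7.

7


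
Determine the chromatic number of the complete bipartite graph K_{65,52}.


K_{65,52} is bipartite by definition: the two parts are independent sets, with every edge crossing between them.
Color all vertices in one part with color 1 and all vertices in the other part with color 2.
Since the graph has at least one edge, one color does not suffice.
Chromatic number = 2.

2


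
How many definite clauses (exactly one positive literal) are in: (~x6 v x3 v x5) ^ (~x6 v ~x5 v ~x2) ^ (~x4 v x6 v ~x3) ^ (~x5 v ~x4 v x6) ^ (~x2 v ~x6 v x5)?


A definite clause has exactly one positive literal.
Clause 1: 2 positive -> not definite
Clause 2: 0 positive -> not definite
Clause 3: 1 positive -> definite
Clause 4: 1 positive -> definite
Clause 5: 1 positive -> definite
Definite clause count = 3.

3


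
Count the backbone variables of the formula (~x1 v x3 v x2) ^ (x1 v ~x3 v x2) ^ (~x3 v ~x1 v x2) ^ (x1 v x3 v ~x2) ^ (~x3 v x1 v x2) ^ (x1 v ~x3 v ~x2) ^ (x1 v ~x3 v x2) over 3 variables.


Find all satisfying assignments: 3 model(s).
Check which variables have the same value in every model.
No variable is fixed across all models.
Backbone size = 0.

0


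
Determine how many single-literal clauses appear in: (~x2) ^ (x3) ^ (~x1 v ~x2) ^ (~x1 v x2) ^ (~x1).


A unit clause contains exactly one literal.
Unit clauses found: (~x2), (x3), (~x1).
Count = 3.

3


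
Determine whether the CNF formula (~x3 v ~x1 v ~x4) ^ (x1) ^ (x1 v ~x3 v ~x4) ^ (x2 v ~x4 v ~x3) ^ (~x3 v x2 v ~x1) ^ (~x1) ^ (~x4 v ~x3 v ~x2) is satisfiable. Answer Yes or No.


Check all 16 possible truth assignments.
Number of satisfying assignments found: 0.
The formula is unsatisfiable.

No


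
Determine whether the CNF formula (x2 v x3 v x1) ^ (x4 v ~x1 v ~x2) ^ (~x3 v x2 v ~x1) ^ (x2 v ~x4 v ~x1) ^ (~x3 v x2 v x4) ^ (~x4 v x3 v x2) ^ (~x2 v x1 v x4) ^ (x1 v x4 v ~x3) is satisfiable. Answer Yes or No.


Check all 16 possible truth assignments.
Number of satisfying assignments found: 6.
The formula is satisfiable.

Yes


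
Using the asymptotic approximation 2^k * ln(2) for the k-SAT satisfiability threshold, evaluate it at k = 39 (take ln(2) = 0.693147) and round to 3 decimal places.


Using the asymptotic formula: threshold ~ 2^k * ln(2).
2^39 = 549755813888.
549755813888 * 0.693147 = 381061593129.026.

381061593129.026


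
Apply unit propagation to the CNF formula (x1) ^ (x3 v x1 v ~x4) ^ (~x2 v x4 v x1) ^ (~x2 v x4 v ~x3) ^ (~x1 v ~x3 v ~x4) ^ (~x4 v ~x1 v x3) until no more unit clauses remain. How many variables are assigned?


Unit propagation repeatedly assigns the literal in any unit clause, then simplifies.
Assignments in order: x1 = T.
No further unit clauses remain.
Total variables assigned = 1.

1


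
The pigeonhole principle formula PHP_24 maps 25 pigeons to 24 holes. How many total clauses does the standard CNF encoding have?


The PHP encoding has two parts:
1) At-least-one-hole clauses: 25 (one per pigeon, each with 24 literals).
2) At-most-one-pigeon-per-hole clauses: 24 holes * C(25,2) = 24 * 300 = 7200.
Total clauses = 25 + 7200 = 7225.

7225


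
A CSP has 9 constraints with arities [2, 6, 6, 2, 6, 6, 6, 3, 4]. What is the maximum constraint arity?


The arities are: 2, 6, 6, 2, 6, 6, 6, 3, 4.
Scan for the maximum value.
Maximum arity = 6.

6


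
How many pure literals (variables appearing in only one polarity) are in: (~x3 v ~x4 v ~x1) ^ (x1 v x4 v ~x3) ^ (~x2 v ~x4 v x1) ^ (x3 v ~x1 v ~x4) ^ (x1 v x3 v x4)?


A pure literal appears in only one polarity across all clauses.
Pure literals: x2 (negative only).
Count = 1.

1


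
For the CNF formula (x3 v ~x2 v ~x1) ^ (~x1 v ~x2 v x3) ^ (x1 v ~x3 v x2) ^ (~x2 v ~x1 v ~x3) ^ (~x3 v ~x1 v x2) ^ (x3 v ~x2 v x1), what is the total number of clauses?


Each group enclosed in parentheses joined by ^ is one clause.
Counting the conjuncts: 6 clauses.

6


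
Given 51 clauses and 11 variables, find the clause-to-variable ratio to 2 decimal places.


Clause-to-variable ratio = clauses / variables.
51 / 11 = 4.64.

4.64


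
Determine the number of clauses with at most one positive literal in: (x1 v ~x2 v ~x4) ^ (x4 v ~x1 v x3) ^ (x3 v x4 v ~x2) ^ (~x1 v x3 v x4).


A Horn clause has at most one positive literal.
Clause 1: 1 positive lit(s) -> Horn
Clause 2: 2 positive lit(s) -> not Horn
Clause 3: 2 positive lit(s) -> not Horn
Clause 4: 2 positive lit(s) -> not Horn
Total Horn clauses = 1.

1


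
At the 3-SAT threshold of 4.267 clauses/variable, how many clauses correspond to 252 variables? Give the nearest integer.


The 3-SAT phase transition occurs at approximately 4.267 clauses per variable.
m = 4.267 * 252 = 1075.284.
Rounded to nearest integer: 1075.

1075


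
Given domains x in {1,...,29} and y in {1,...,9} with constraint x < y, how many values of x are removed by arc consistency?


For the constraint x < y, x needs a supporting value in y's domain.
x can be at most 8 (one less than y's maximum).
Valid x values from domain: 8 out of 29.
Pruned = 29 - 8 = 21.

21


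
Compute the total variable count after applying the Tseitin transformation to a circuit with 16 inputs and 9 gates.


The Tseitin transformation introduces one auxiliary variable per gate.
Total variables = inputs + gates = 16 + 9 = 25.

25


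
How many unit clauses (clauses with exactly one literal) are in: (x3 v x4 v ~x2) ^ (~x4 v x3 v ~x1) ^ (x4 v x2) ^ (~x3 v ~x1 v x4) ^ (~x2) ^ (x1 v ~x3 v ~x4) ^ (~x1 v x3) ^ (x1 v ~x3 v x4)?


A unit clause contains exactly one literal.
Unit clauses found: (~x2).
Count = 1.

1


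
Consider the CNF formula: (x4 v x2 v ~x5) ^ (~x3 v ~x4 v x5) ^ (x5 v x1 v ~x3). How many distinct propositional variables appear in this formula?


Identify each distinct variable in the formula.
Variables found: x1, x2, x3, x4, x5.
Total distinct variables = 5.

5


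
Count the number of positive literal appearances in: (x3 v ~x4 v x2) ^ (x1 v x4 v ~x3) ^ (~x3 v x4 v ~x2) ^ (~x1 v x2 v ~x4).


Scan each clause for unnegated literals.
Clause 1: 2 positive; Clause 2: 2 positive; Clause 3: 1 positive; Clause 4: 1 positive.
Total positive literal occurrences = 6.

6
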